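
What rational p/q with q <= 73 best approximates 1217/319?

103/27

Expand x = 1217/319 as a continued fraction with the Euclidean algorithm:
  1217 = 3*319 + 260, so a_0 = 3.
  319 = 1*260 + 59, so a_1 = 1.
  260 = 4*59 + 24, so a_2 = 4.
  59 = 2*24 + 11, so a_3 = 2.
  24 = 2*11 + 2, so a_4 = 2.
  11 = 5*2 + 1, so a_5 = 5.
  2 = 2*1 + 0, so a_6 = 2.
so x = [3; 1, 4, 2, 2, 5, 2].
Convergents (p_i = a_i*p_{i-1} + p_{i-2}, q_i = a_i*q_{i-1} + q_{i-2} with p_{-2}=0, p_{-1}=1, q_{-2}=1, q_{-1}=0), until the denominator exceeds 73:
  i=0: a_0=3, p_0 = 3*1 + 0 = 3, q_0 = 3*0 + 1 = 1.
  i=1: a_1=1, p_1 = 1*3 + 1 = 4, q_1 = 1*1 + 0 = 1.
  i=2: a_2=4, p_2 = 4*4 + 3 = 19, q_2 = 4*1 + 1 = 5.
  i=3: a_3=2, p_3 = 2*19 + 4 = 42, q_3 = 2*5 + 1 = 11.
  i=4: a_4=2, p_4 = 2*42 + 19 = 103, q_4 = 2*11 + 5 = 27.
  i=5: a_5=5, p_5 = 5*103 + 42 = 557, q_5 = 5*27 + 11 = 146.
q_5 = 146 > 73, so the last convergent with denominator <= 73 is p_4/q_4 = 103/27.
The closest fraction with denominator <= 73 is either p_4/q_4 or the intermediate fraction (k*p_4 + p_3)/(k*q_4 + q_3) with the largest k >= 1 whose denominator stays <= 73; these approach x as k grows, and every other convergent or intermediate fraction in range is farther away.
Largest k: floor((73 - q_3)/q_4) = floor((73 - 11)/27) = 2.
That gives (2*103 + 42)/(2*27 + 11) = 248/65.
Compare the errors: |x - 103/27| = |1217*27 - 103*319|/(319*27) = 2/8613, and |x - 248/65| = |1217*65 - 248*319|/(319*65) = 7/20735.
Cross-multiplying, 2*20735 = 41470 < 60291 = 7*8613, so 2/8613 is smaller: the convergent 103/27 is closer to x than 248/65.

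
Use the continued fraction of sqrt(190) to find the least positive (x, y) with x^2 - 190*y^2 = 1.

(x, y) = (52021, 3774)

First expand sqrt(190) as a continued fraction. With x_i = (sqrt(190) + m_i)/d_i and (m_0, d_0) = (0, 1): a_0 = floor(sqrt(190)) = 13, since 13^2 = 169 <= 190 < 196 = 14^2.
Iterate m_{i+1} = d_i*a_i - m_i, d_{i+1} = (190 - m_{i+1}^2)/d_i, a_{i+1} = floor((a_0 + m_{i+1})/d_{i+1}):
  m_1 = 1*13 - 0 = 13, d_1 = (190 - 13^2)/1 = 21/1 = 21, a_1 = floor((13 + 13)/21) = 1.
  m_2 = 21*1 - 13 = 8, d_2 = (190 - 8^2)/21 = 126/21 = 6, a_2 = floor((13 + 8)/6) = 3.
  m_3 = 6*3 - 8 = 10, d_3 = (190 - 10^2)/6 = 90/6 = 15, a_3 = floor((13 + 10)/15) = 1.
  m_4 = 15*1 - 10 = 5, d_4 = (190 - 5^2)/15 = 165/15 = 11, a_4 = floor((13 + 5)/11) = 1.
  m_5 = 11*1 - 5 = 6, d_5 = (190 - 6^2)/11 = 154/11 = 14, a_5 = floor((13 + 6)/14) = 1.
  m_6 = 14*1 - 6 = 8, d_6 = (190 - 8^2)/14 = 126/14 = 9, a_6 = floor((13 + 8)/9) = 2.
  m_7 = 9*2 - 8 = 10, d_7 = (190 - 10^2)/9 = 90/9 = 10, a_7 = floor((13 + 10)/10) = 2.
  m_8 = 10*2 - 10 = 10, d_8 = (190 - 10^2)/10 = 90/10 = 9, a_8 = floor((13 + 10)/9) = 2.
  m_9 = 9*2 - 10 = 8, d_9 = (190 - 8^2)/9 = 126/9 = 14, a_9 = floor((13 + 8)/14) = 1.
  m_10 = 14*1 - 8 = 6, d_10 = (190 - 6^2)/14 = 154/14 = 11, a_10 = floor((13 + 6)/11) = 1.
  m_11 = 11*1 - 6 = 5, d_11 = (190 - 5^2)/11 = 165/11 = 15, a_11 = floor((13 + 5)/15) = 1.
  m_12 = 15*1 - 5 = 10, d_12 = (190 - 10^2)/15 = 90/15 = 6, a_12 = floor((13 + 10)/6) = 3.
  m_13 = 6*3 - 10 = 8, d_13 = (190 - 8^2)/6 = 126/6 = 21, a_13 = floor((13 + 8)/21) = 1.
  m_14 = 21*1 - 8 = 13, d_14 = (190 - 13^2)/21 = 21/21 = 1, a_14 = floor((13 + 13)/1) = 26.
  m_15 = 1*26 - 13 = 13, d_15 = (190 - 13^2)/1 = 21/1 = 21: (m_15, d_15) = (m_1, d_1) = (13, 21), so from here the quotients repeat a_1, ..., a_14; the period length is 14.
So sqrt(190) = [13; (1, 3, 1, 1, 1, 2, 2, 2, 1, 1, 1, 3, 1, 26)] with period length k = 14.
k is even, so the fundamental solution of x^2 - 190y^2 = 1 is (p_{k-1}, q_{k-1}) = (p_13, q_13); compute convergents through index 13.
Convergents (p_i = a_i*p_{i-1} + p_{i-2}, q_i = a_i*q_{i-1} + q_{i-2} with p_{-2}=0, p_{-1}=1, q_{-2}=1, q_{-1}=0):
  i=0: a_0=13, p_0 = 13*1 + 0 = 13, q_0 = 13*0 + 1 = 1.
  i=1: a_1=1, p_1 = 1*13 + 1 = 14, q_1 = 1*1 + 0 = 1.
  i=2: a_2=3, p_2 = 3*14 + 13 = 55, q_2 = 3*1 + 1 = 4.
  i=3: a_3=1, p_3 = 1*55 + 14 = 69, q_3 = 1*4 + 1 = 5.
  i=4: a_4=1, p_4 = 1*69 + 55 = 124, q_4 = 1*5 + 4 = 9.
  i=5: a_5=1, p_5 = 1*124 + 69 = 193, q_5 = 1*9 + 5 = 14.
  i=6: a_6=2, p_6 = 2*193 + 124 = 510, q_6 = 2*14 + 9 = 37.
  i=7: a_7=2, p_7 = 2*510 + 193 = 1213, q_7 = 2*37 + 14 = 88.
  i=8: a_8=2, p_8 = 2*1213 + 510 = 2936, q_8 = 2*88 + 37 = 213.
  i=9: a_9=1, p_9 = 1*2936 + 1213 = 4149, q_9 = 1*213 + 88 = 301.
  i=10: a_10=1, p_10 = 1*4149 + 2936 = 7085, q_10 = 1*301 + 213 = 514.
  i=11: a_11=1, p_11 = 1*7085 + 4149 = 11234, q_11 = 1*514 + 301 = 815.
  i=12: a_12=3, p_12 = 3*11234 + 7085 = 40787, q_12 = 3*815 + 514 = 2959.
  i=13: a_13=1, p_13 = 1*40787 + 11234 = 52021, q_13 = 1*2959 + 815 = 3774.
Check: 52021^2 - 190*3774^2 = 2706184441 - 2706184440 = 1, so (x, y) = (52021, 3774) solves the equation, and by the theorem it is the least positive solution.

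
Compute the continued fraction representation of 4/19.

Run the Euclidean algorithm on 4 and 19; the successive quotients are the partial quotients a_0, a_1, ... (each step inverts the fractional part left over by the previous one):
  4 = 0*19 + 4, so a_0 = 0.
  19 = 4*4 + 3, so a_1 = 4.
  4 = 1*3 + 1, so a_2 = 1.
  3 = 3*1 + 0, so a_3 = 3.
The remainder reaches 0 after 4 divisions, so the expansion has 4 partial quotients, read off in order.

[0; 4, 1, 3]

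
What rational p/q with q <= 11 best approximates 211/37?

Expand x = 211/37 as a continued fraction with the Euclidean algorithm:
  211 = 5*37 + 26, so a_0 = 5.
  37 = 1*26 + 11, so a_1 = 1.
  26 = 2*11 + 4, so a_2 = 2.
  11 = 2*4 + 3, so a_3 = 2.
  4 = 1*3 + 1, so a_4 = 1.
  3 = 3*1 + 0, so a_5 = 3.
so x = [5; 1, 2, 2, 1, 3].
Convergents (p_i = a_i*p_{i-1} + p_{i-2}, q_i = a_i*q_{i-1} + q_{i-2} with p_{-2}=0, p_{-1}=1, q_{-2}=1, q_{-1}=0), until the denominator exceeds 11:
  i=0: a_0=5, p_0 = 5*1 + 0 = 5, q_0 = 5*0 + 1 = 1.
  i=1: a_1=1, p_1 = 1*5 + 1 = 6, q_1 = 1*1 + 0 = 1.
  i=2: a_2=2, p_2 = 2*6 + 5 = 17, q_2 = 2*1 + 1 = 3.
  i=3: a_3=2, p_3 = 2*17 + 6 = 40, q_3 = 2*3 + 1 = 7.
  i=4: a_4=1, p_4 = 1*40 + 17 = 57, q_4 = 1*7 + 3 = 10.
  i=5: a_5=3, p_5 = 3*57 + 40 = 211, q_5 = 3*10 + 7 = 37.
q_5 = 37 > 11, so the last convergent with denominator <= 11 is p_4/q_4 = 57/10.
The closest fraction with denominator <= 11 is either p_4/q_4 or the intermediate fraction (k*p_4 + p_3)/(k*q_4 + q_3) with the largest k >= 1 whose denominator stays <= 11; these approach x as k grows, and every other convergent or intermediate fraction in range is farther away.
Largest k: floor((11 - q_3)/q_4) = floor((11 - 7)/10) = 0.
Since k = 0, no intermediate fraction beyond p_4/q_4 has denominator <= 11, so the convergent 57/10 is the closest (its error is |211*10 - 57*37|/(37*10) = 1/370).

57/10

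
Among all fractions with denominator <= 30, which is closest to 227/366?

Expand x = 227/366 as a continued fraction with the Euclidean algorithm:
  227 = 0*366 + 227, so a_0 = 0.
  366 = 1*227 + 139, so a_1 = 1.
  227 = 1*139 + 88, so a_2 = 1.
  139 = 1*88 + 51, so a_3 = 1.
  88 = 1*51 + 37, so a_4 = 1.
  51 = 1*37 + 14, so a_5 = 1.
  37 = 2*14 + 9, so a_6 = 2.
  14 = 1*9 + 5, so a_7 = 1.
  9 = 1*5 + 4, so a_8 = 1.
  5 = 1*4 + 1, so a_9 = 1.
  4 = 4*1 + 0, so a_10 = 4.
so x = [0; 1, 1, 1, 1, 1, 2, 1, 1, 1, 4].
Convergents (p_i = a_i*p_{i-1} + p_{i-2}, q_i = a_i*q_{i-1} + q_{i-2} with p_{-2}=0, p_{-1}=1, q_{-2}=1, q_{-1}=0), until the denominator exceeds 30:
  i=0: a_0=0, p_0 = 0*1 + 0 = 0, q_0 = 0*0 + 1 = 1.
  i=1: a_1=1, p_1 = 1*0 + 1 = 1, q_1 = 1*1 + 0 = 1.
  i=2: a_2=1, p_2 = 1*1 + 0 = 1, q_2 = 1*1 + 1 = 2.
  i=3: a_3=1, p_3 = 1*1 + 1 = 2, q_3 = 1*2 + 1 = 3.
  i=4: a_4=1, p_4 = 1*2 + 1 = 3, q_4 = 1*3 + 2 = 5.
  i=5: a_5=1, p_5 = 1*3 + 2 = 5, q_5 = 1*5 + 3 = 8.
  i=6: a_6=2, p_6 = 2*5 + 3 = 13, q_6 = 2*8 + 5 = 21.
  i=7: a_7=1, p_7 = 1*13 + 5 = 18, q_7 = 1*21 + 8 = 29.
  i=8: a_8=1, p_8 = 1*18 + 13 = 31, q_8 = 1*29 + 21 = 50.
q_8 = 50 > 30, so the last convergent with denominator <= 30 is p_7/q_7 = 18/29.
The closest fraction with denominator <= 30 is either p_7/q_7 or the intermediate fraction (k*p_7 + p_6)/(k*q_7 + q_6) with the largest k >= 1 whose denominator stays <= 30; these approach x as k grows, and every other convergent or intermediate fraction in range is farther away.
Largest k: floor((30 - q_6)/q_7) = floor((30 - 21)/29) = 0.
Since k = 0, no intermediate fraction beyond p_7/q_7 has denominator <= 30, so the convergent 18/29 is the closest (its error is |227*29 - 18*366|/(366*29) = 5/10614).

18/29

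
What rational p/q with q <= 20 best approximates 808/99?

155/19

Expand x = 808/99 as a continued fraction with the Euclidean algorithm:
  808 = 8*99 + 16, so a_0 = 8.
  99 = 6*16 + 3, so a_1 = 6.
  16 = 5*3 + 1, so a_2 = 5.
  3 = 3*1 + 0, so a_3 = 3.
so x = [8; 6, 5, 3].
Convergents (p_i = a_i*p_{i-1} + p_{i-2}, q_i = a_i*q_{i-1} + q_{i-2} with p_{-2}=0, p_{-1}=1, q_{-2}=1, q_{-1}=0), until the denominator exceeds 20:
  i=0: a_0=8, p_0 = 8*1 + 0 = 8, q_0 = 8*0 + 1 = 1.
  i=1: a_1=6, p_1 = 6*8 + 1 = 49, q_1 = 6*1 + 0 = 6.
  i=2: a_2=5, p_2 = 5*49 + 8 = 253, q_2 = 5*6 + 1 = 31.
q_2 = 31 > 20, so the last convergent with denominator <= 20 is p_1/q_1 = 49/6.
The closest fraction with denominator <= 20 is either p_1/q_1 or the intermediate fraction (k*p_1 + p_0)/(k*q_1 + q_0) with the largest k >= 1 whose denominator stays <= 20; these approach x as k grows, and every other convergent or intermediate fraction in range is farther away.
Largest k: floor((20 - q_0)/q_1) = floor((20 - 1)/6) = 3.
That gives (3*49 + 8)/(3*6 + 1) = 155/19.
Compare the errors: |x - 49/6| = |808*6 - 49*99|/(99*6) = 3/594, and |x - 155/19| = |808*19 - 155*99|/(99*19) = 7/1881.
Cross-multiplying, 7*594 = 4158 < 5643 = 3*1881, so 7/1881 is smaller: the intermediate fraction 155/19 is closer to x than 49/6.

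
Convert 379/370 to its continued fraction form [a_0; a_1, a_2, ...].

[1; 41, 9]

Run the Euclidean algorithm on 379 and 370; the successive quotients are the partial quotients a_0, a_1, ... (each step inverts the fractional part left over by the previous one):
  379 = 1*370 + 9, so a_0 = 1.
  370 = 41*9 + 1, so a_1 = 41.
  9 = 9*1 + 0, so a_2 = 9.
The remainder reaches 0 after 3 divisions, so the expansion has 3 partial quotients, read off in order.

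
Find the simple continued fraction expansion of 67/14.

[4; 1, 3, 1, 2]

Run the Euclidean algorithm on 67 and 14; the successive quotients are the partial quotients a_0, a_1, ... (each step inverts the fractional part left over by the previous one):
  67 = 4*14 + 11, so a_0 = 4.
  14 = 1*11 + 3, so a_1 = 1.
  11 = 3*3 + 2, so a_2 = 3.
  3 = 1*2 + 1, so a_3 = 1.
  2 = 2*1 + 0, so a_4 = 2.
The remainder reaches 0 after 5 divisions, so the expansion has 5 partial quotients, read off in order.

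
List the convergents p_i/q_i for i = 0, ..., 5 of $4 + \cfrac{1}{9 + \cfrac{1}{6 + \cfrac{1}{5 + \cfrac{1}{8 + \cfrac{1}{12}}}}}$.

4/1, 37/9, 226/55, 1167/284, 9562/2327, 115911/28208

Using the convergent recurrence p_i = a_i*p_{i-1} + p_{i-2}, q_i = a_i*q_{i-1} + q_{i-2} with p_{-2}=0, p_{-1}=1, q_{-2}=1, q_{-1}=0:
  i=0: a_0=4, p_0 = 4*1 + 0 = 4, q_0 = 4*0 + 1 = 1.
  i=1: a_1=9, p_1 = 9*4 + 1 = 37, q_1 = 9*1 + 0 = 9.
  i=2: a_2=6, p_2 = 6*37 + 4 = 226, q_2 = 6*9 + 1 = 55.
  i=3: a_3=5, p_3 = 5*226 + 37 = 1167, q_3 = 5*55 + 9 = 284.
  i=4: a_4=8, p_4 = 8*1167 + 226 = 9562, q_4 = 8*284 + 55 = 2327.
  i=5: a_5=12, p_5 = 12*9562 + 1167 = 115911, q_5 = 12*2327 + 284 = 28208.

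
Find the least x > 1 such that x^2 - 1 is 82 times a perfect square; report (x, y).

(x, y) = (163, 18)

First expand sqrt(82) as a continued fraction. With x_i = (sqrt(82) + m_i)/d_i and (m_0, d_0) = (0, 1): a_0 = floor(sqrt(82)) = 9, since 9^2 = 81 <= 82 < 100 = 10^2.
Iterate m_{i+1} = d_i*a_i - m_i, d_{i+1} = (82 - m_{i+1}^2)/d_i, a_{i+1} = floor((a_0 + m_{i+1})/d_{i+1}):
  m_1 = 1*9 - 0 = 9, d_1 = (82 - 9^2)/1 = 1/1 = 1, a_1 = floor((9 + 9)/1) = 18.
  m_2 = 1*18 - 9 = 9, d_2 = (82 - 9^2)/1 = 1/1 = 1: (m_2, d_2) = (m_1, d_1) = (9, 1), so from here the quotient a_1 repeats; the period length is 1.
So sqrt(82) = [9; (18)] with period length k = 1.
k is odd, so (p_{k-1}, q_{k-1}) only solves x^2 - 82y^2 = -1 and the fundamental solution of x^2 - 82y^2 = 1 is (p_{2k-1}, q_{2k-1}) = (p_1, q_1); compute convergents through index 1, running through the period twice.
Convergents (p_i = a_i*p_{i-1} + p_{i-2}, q_i = a_i*q_{i-1} + q_{i-2} with p_{-2}=0, p_{-1}=1, q_{-2}=1, q_{-1}=0):
  i=0: a_0=9, p_0 = 9*1 + 0 = 9, q_0 = 9*0 + 1 = 1.
  i=1: a_1=18, p_1 = 18*9 + 1 = 163, q_1 = 18*1 + 0 = 18.
Indeed p_0^2 - 82*q_0^2 = 81 - 82 = -1, not +1.
Check: 163^2 - 82*18^2 = 26569 - 26568 = 1, so (x, y) = (163, 18) solves the equation, and by the theorem it is the least positive solution.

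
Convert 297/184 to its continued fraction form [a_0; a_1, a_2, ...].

[1; 1, 1, 1, 1, 2, 4, 3]

Run the Euclidean algorithm on 297 and 184; the successive quotients are the partial quotients a_0, a_1, ... (each step inverts the fractional part left over by the previous one):
  297 = 1*184 + 113, so a_0 = 1.
  184 = 1*113 + 71, so a_1 = 1.
  113 = 1*71 + 42, so a_2 = 1.
  71 = 1*42 + 29, so a_3 = 1.
  42 = 1*29 + 13, so a_4 = 1.
  29 = 2*13 + 3, so a_5 = 2.
  13 = 4*3 + 1, so a_6 = 4.
  3 = 3*1 + 0, so a_7 = 3.
The remainder reaches 0 after 8 divisions, so the expansion has 8 partial quotients, read off in order.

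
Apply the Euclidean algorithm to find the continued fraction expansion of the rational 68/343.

[0; 5, 22, 1, 2]

Run the Euclidean algorithm on 68 and 343; the successive quotients are the partial quotients a_0, a_1, ... (each step inverts the fractional part left over by the previous one):
  68 = 0*343 + 68, so a_0 = 0.
  343 = 5*68 + 3, so a_1 = 5.
  68 = 22*3 + 2, so a_2 = 22.
  3 = 1*2 + 1, so a_3 = 1.
  2 = 2*1 + 0, so a_4 = 2.
The remainder reaches 0 after 5 divisions, so the expansion has 5 partial quotients, read off in order.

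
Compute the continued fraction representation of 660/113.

[5; 1, 5, 3, 1, 1, 2]

Run the Euclidean algorithm on 660 and 113; the successive quotients are the partial quotients a_0, a_1, ... (each step inverts the fractional part left over by the previous one):
  660 = 5*113 + 95, so a_0 = 5.
  113 = 1*95 + 18, so a_1 = 1.
  95 = 5*18 + 5, so a_2 = 5.
  18 = 3*5 + 3, so a_3 = 3.
  5 = 1*3 + 2, so a_4 = 1.
  3 = 1*2 + 1, so a_5 = 1.
  2 = 2*1 + 0, so a_6 = 2.
The remainder reaches 0 after 7 divisions, so the expansion has 7 partial quotients, read off in order.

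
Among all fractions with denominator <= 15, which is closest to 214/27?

Expand x = 214/27 as a continued fraction with the Euclidean algorithm:
  214 = 7*27 + 25, so a_0 = 7.
  27 = 1*25 + 2, so a_1 = 1.
  25 = 12*2 + 1, so a_2 = 12.
  2 = 2*1 + 0, so a_3 = 2.
so x = [7; 1, 12, 2].
Convergents (p_i = a_i*p_{i-1} + p_{i-2}, q_i = a_i*q_{i-1} + q_{i-2} with p_{-2}=0, p_{-1}=1, q_{-2}=1, q_{-1}=0), until the denominator exceeds 15:
  i=0: a_0=7, p_0 = 7*1 + 0 = 7, q_0 = 7*0 + 1 = 1.
  i=1: a_1=1, p_1 = 1*7 + 1 = 8, q_1 = 1*1 + 0 = 1.
  i=2: a_2=12, p_2 = 12*8 + 7 = 103, q_2 = 12*1 + 1 = 13.
  i=3: a_3=2, p_3 = 2*103 + 8 = 214, q_3 = 2*13 + 1 = 27.
q_3 = 27 > 15, so the last convergent with denominator <= 15 is p_2/q_2 = 103/13.
The closest fraction with denominator <= 15 is either p_2/q_2 or the intermediate fraction (k*p_2 + p_1)/(k*q_2 + q_1) with the largest k >= 1 whose denominator stays <= 15; these approach x as k grows, and every other convergent or intermediate fraction in range is farther away.
Largest k: floor((15 - q_1)/q_2) = floor((15 - 1)/13) = 1.
That gives (1*103 + 8)/(1*13 + 1) = 111/14.
Compare the errors: |x - 103/13| = |214*13 - 103*27|/(27*13) = 1/351, and |x - 111/14| = |214*14 - 111*27|/(27*14) = 1/378.
Cross-multiplying, 1*351 = 351 < 378 = 1*378, so 1/378 is smaller: the intermediate fraction 111/14 is closer to x than 103/13.

111/14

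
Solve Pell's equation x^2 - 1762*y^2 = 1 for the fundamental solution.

First expand sqrt(1762) as a continued fraction. With x_i = (sqrt(1762) + m_i)/d_i and (m_0, d_0) = (0, 1): a_0 = floor(sqrt(1762)) = 41, since 41^2 = 1681 <= 1762 < 1764 = 42^2.
Iterate m_{i+1} = d_i*a_i - m_i, d_{i+1} = (1762 - m_{i+1}^2)/d_i, a_{i+1} = floor((a_0 + m_{i+1})/d_{i+1}):
  m_1 = 1*41 - 0 = 41, d_1 = (1762 - 41^2)/1 = 81/1 = 81, a_1 = floor((41 + 41)/81) = 1.
  m_2 = 81*1 - 41 = 40, d_2 = (1762 - 40^2)/81 = 162/81 = 2, a_2 = floor((41 + 40)/2) = 40.
  m_3 = 2*40 - 40 = 40, d_3 = (1762 - 40^2)/2 = 162/2 = 81, a_3 = floor((41 + 40)/81) = 1.
  m_4 = 81*1 - 40 = 41, d_4 = (1762 - 41^2)/81 = 81/81 = 1, a_4 = floor((41 + 41)/1) = 82.
  m_5 = 1*82 - 41 = 41, d_5 = (1762 - 41^2)/1 = 81/1 = 81: (m_5, d_5) = (m_1, d_1) = (41, 81), so from here the quotients repeat a_1, ..., a_4; the period length is 4.
So sqrt(1762) = [41; (1, 40, 1, 82)] with period length k = 4.
k is even, so the fundamental solution of x^2 - 1762y^2 = 1 is (p_{k-1}, q_{k-1}) = (p_3, q_3); compute convergents through index 3.
Convergents (p_i = a_i*p_{i-1} + p_{i-2}, q_i = a_i*q_{i-1} + q_{i-2} with p_{-2}=0, p_{-1}=1, q_{-2}=1, q_{-1}=0):
  i=0: a_0=41, p_0 = 41*1 + 0 = 41, q_0 = 41*0 + 1 = 1.
  i=1: a_1=1, p_1 = 1*41 + 1 = 42, q_1 = 1*1 + 0 = 1.
  i=2: a_2=40, p_2 = 40*42 + 41 = 1721, q_2 = 40*1 + 1 = 41.
  i=3: a_3=1, p_3 = 1*1721 + 42 = 1763, q_3 = 1*41 + 1 = 42.
Check: 1763^2 - 1762*42^2 = 3108169 - 3108168 = 1, so (x, y) = (1763, 42) solves the equation, and by the theorem it is the least positive solution.

(x, y) = (1763, 42)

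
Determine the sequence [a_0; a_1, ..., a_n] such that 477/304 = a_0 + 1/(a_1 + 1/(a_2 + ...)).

Run the Euclidean algorithm on 477 and 304; the successive quotients are the partial quotients a_0, a_1, ... (each step inverts the fractional part left over by the previous one):
  477 = 1*304 + 173, so a_0 = 1.
  304 = 1*173 + 131, so a_1 = 1.
  173 = 1*131 + 42, so a_2 = 1.
  131 = 3*42 + 5, so a_3 = 3.
  42 = 8*5 + 2, so a_4 = 8.
  5 = 2*2 + 1, so a_5 = 2.
  2 = 2*1 + 0, so a_6 = 2.
The remainder reaches 0 after 7 divisions, so the expansion has 7 partial quotients, read off in order.

[1; 1, 1, 3, 8, 2, 2]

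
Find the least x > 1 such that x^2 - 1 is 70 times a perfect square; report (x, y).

First expand sqrt(70) as a continued fraction. With x_i = (sqrt(70) + m_i)/d_i and (m_0, d_0) = (0, 1): a_0 = floor(sqrt(70)) = 8, since 8^2 = 64 <= 70 < 81 = 9^2.
Iterate m_{i+1} = d_i*a_i - m_i, d_{i+1} = (70 - m_{i+1}^2)/d_i, a_{i+1} = floor((a_0 + m_{i+1})/d_{i+1}):
  m_1 = 1*8 - 0 = 8, d_1 = (70 - 8^2)/1 = 6/1 = 6, a_1 = floor((8 + 8)/6) = 2.
  m_2 = 6*2 - 8 = 4, d_2 = (70 - 4^2)/6 = 54/6 = 9, a_2 = floor((8 + 4)/9) = 1.
  m_3 = 9*1 - 4 = 5, d_3 = (70 - 5^2)/9 = 45/9 = 5, a_3 = floor((8 + 5)/5) = 2.
  m_4 = 5*2 - 5 = 5, d_4 = (70 - 5^2)/5 = 45/5 = 9, a_4 = floor((8 + 5)/9) = 1.
  m_5 = 9*1 - 5 = 4, d_5 = (70 - 4^2)/9 = 54/9 = 6, a_5 = floor((8 + 4)/6) = 2.
  m_6 = 6*2 - 4 = 8, d_6 = (70 - 8^2)/6 = 6/6 = 1, a_6 = floor((8 + 8)/1) = 16.
  m_7 = 1*16 - 8 = 8, d_7 = (70 - 8^2)/1 = 6/1 = 6: (m_7, d_7) = (m_1, d_1) = (8, 6), so from here the quotients repeat a_1, ..., a_6; the period length is 6.
So sqrt(70) = [8; (2, 1, 2, 1, 2, 16)] with period length k = 6.
k is even, so the fundamental solution of x^2 - 70y^2 = 1 is (p_{k-1}, q_{k-1}) = (p_5, q_5); compute convergents through index 5.
Convergents (p_i = a_i*p_{i-1} + p_{i-2}, q_i = a_i*q_{i-1} + q_{i-2} with p_{-2}=0, p_{-1}=1, q_{-2}=1, q_{-1}=0):
  i=0: a_0=8, p_0 = 8*1 + 0 = 8, q_0 = 8*0 + 1 = 1.
  i=1: a_1=2, p_1 = 2*8 + 1 = 17, q_1 = 2*1 + 0 = 2.
  i=2: a_2=1, p_2 = 1*17 + 8 = 25, q_2 = 1*2 + 1 = 3.
  i=3: a_3=2, p_3 = 2*25 + 17 = 67, q_3 = 2*3 + 2 = 8.
  i=4: a_4=1, p_4 = 1*67 + 25 = 92, q_4 = 1*8 + 3 = 11.
  i=5: a_5=2, p_5 = 2*92 + 67 = 251, q_5 = 2*11 + 8 = 30.
Check: 251^2 - 70*30^2 = 63001 - 63000 = 1, so (x, y) = (251, 30) solves the equation, and by the theorem it is the least positive solution.

(x, y) = (251, 30)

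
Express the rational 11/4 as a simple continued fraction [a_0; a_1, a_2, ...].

[2; 1, 3]

Run the Euclidean algorithm on 11 and 4; the successive quotients are the partial quotients a_0, a_1, ... (each step inverts the fractional part left over by the previous one):
  11 = 2*4 + 3, so a_0 = 2.
  4 = 1*3 + 1, so a_1 = 1.
  3 = 3*1 + 0, so a_2 = 3.
The remainder reaches 0 after 3 divisions, so the expansion has 3 partial quotients, read off in order.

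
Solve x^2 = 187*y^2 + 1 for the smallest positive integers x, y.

(x, y) = (1682, 123)

First expand sqrt(187) as a continued fraction. With x_i = (sqrt(187) + m_i)/d_i and (m_0, d_0) = (0, 1): a_0 = floor(sqrt(187)) = 13, since 13^2 = 169 <= 187 < 196 = 14^2.
Iterate m_{i+1} = d_i*a_i - m_i, d_{i+1} = (187 - m_{i+1}^2)/d_i, a_{i+1} = floor((a_0 + m_{i+1})/d_{i+1}):
  m_1 = 1*13 - 0 = 13, d_1 = (187 - 13^2)/1 = 18/1 = 18, a_1 = floor((13 + 13)/18) = 1.
  m_2 = 18*1 - 13 = 5, d_2 = (187 - 5^2)/18 = 162/18 = 9, a_2 = floor((13 + 5)/9) = 2.
  m_3 = 9*2 - 5 = 13, d_3 = (187 - 13^2)/9 = 18/9 = 2, a_3 = floor((13 + 13)/2) = 13.
  m_4 = 2*13 - 13 = 13, d_4 = (187 - 13^2)/2 = 18/2 = 9, a_4 = floor((13 + 13)/9) = 2.
  m_5 = 9*2 - 13 = 5, d_5 = (187 - 5^2)/9 = 162/9 = 18, a_5 = floor((13 + 5)/18) = 1.
  m_6 = 18*1 - 5 = 13, d_6 = (187 - 13^2)/18 = 18/18 = 1, a_6 = floor((13 + 13)/1) = 26.
  m_7 = 1*26 - 13 = 13, d_7 = (187 - 13^2)/1 = 18/1 = 18: (m_7, d_7) = (m_1, d_1) = (13, 18), so from here the quotients repeat a_1, ..., a_6; the period length is 6.
So sqrt(187) = [13; (1, 2, 13, 2, 1, 26)] with period length k = 6.
k is even, so the fundamental solution of x^2 - 187y^2 = 1 is (p_{k-1}, q_{k-1}) = (p_5, q_5); compute convergents through index 5.
Convergents (p_i = a_i*p_{i-1} + p_{i-2}, q_i = a_i*q_{i-1} + q_{i-2} with p_{-2}=0, p_{-1}=1, q_{-2}=1, q_{-1}=0):
  i=0: a_0=13, p_0 = 13*1 + 0 = 13, q_0 = 13*0 + 1 = 1.
  i=1: a_1=1, p_1 = 1*13 + 1 = 14, q_1 = 1*1 + 0 = 1.
  i=2: a_2=2, p_2 = 2*14 + 13 = 41, q_2 = 2*1 + 1 = 3.
  i=3: a_3=13, p_3 = 13*41 + 14 = 547, q_3 = 13*3 + 1 = 40.
  i=4: a_4=2, p_4 = 2*547 + 41 = 1135, q_4 = 2*40 + 3 = 83.
  i=5: a_5=1, p_5 = 1*1135 + 547 = 1682, q_5 = 1*83 + 40 = 123.
Check: 1682^2 - 187*123^2 = 2829124 - 2829123 = 1, so (x, y) = (1682, 123) solves the equation, and by the theorem it is the least positive solution.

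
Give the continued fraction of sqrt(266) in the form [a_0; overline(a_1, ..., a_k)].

Write x_i = (sqrt(266) + m_i)/d_i with (m_0, d_0) = (0, 1). a_0 = floor(sqrt(266)) = 16, since 16^2 = 256 <= 266 < 289 = 17^2.
Iterate m_{i+1} = d_i*a_i - m_i, d_{i+1} = (266 - m_{i+1}^2)/d_i, a_{i+1} = floor((a_0 + m_{i+1})/d_{i+1}):
  m_1 = 1*16 - 0 = 16, d_1 = (266 - 16^2)/1 = 10/1 = 10, a_1 = floor((16 + 16)/10) = 3.
  m_2 = 10*3 - 16 = 14, d_2 = (266 - 14^2)/10 = 70/10 = 7, a_2 = floor((16 + 14)/7) = 4.
  m_3 = 7*4 - 14 = 14, d_3 = (266 - 14^2)/7 = 70/7 = 10, a_3 = floor((16 + 14)/10) = 3.
  m_4 = 10*3 - 14 = 16, d_4 = (266 - 16^2)/10 = 10/10 = 1, a_4 = floor((16 + 16)/1) = 32.
  m_5 = 1*32 - 16 = 16, d_5 = (266 - 16^2)/1 = 10/1 = 10: (m_5, d_5) = (m_1, d_1) = (16, 10), so from here the quotients repeat a_1, ..., a_4; the period length is 4.
Hence the expansion of sqrt(266) is a_0 = 16 followed by the repeating block 3, 4, 3, 32 (period 4).

[16; overline(3, 4, 3, 32)]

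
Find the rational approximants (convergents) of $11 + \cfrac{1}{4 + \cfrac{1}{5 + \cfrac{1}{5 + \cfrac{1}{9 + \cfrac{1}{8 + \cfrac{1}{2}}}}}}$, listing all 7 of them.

Using the convergent recurrence p_i = a_i*p_{i-1} + p_{i-2}, q_i = a_i*q_{i-1} + q_{i-2} with p_{-2}=0, p_{-1}=1, q_{-2}=1, q_{-1}=0:
  i=0: a_0=11, p_0 = 11*1 + 0 = 11, q_0 = 11*0 + 1 = 1.
  i=1: a_1=4, p_1 = 4*11 + 1 = 45, q_1 = 4*1 + 0 = 4.
  i=2: a_2=5, p_2 = 5*45 + 11 = 236, q_2 = 5*4 + 1 = 21.
  i=3: a_3=5, p_3 = 5*236 + 45 = 1225, q_3 = 5*21 + 4 = 109.
  i=4: a_4=9, p_4 = 9*1225 + 236 = 11261, q_4 = 9*109 + 21 = 1002.
  i=5: a_5=8, p_5 = 8*11261 + 1225 = 91313, q_5 = 8*1002 + 109 = 8125.
  i=6: a_6=2, p_6 = 2*91313 + 11261 = 193887, q_6 = 2*8125 + 1002 = 17252.

11/1, 45/4, 236/21, 1225/109, 11261/1002, 91313/8125, 193887/17252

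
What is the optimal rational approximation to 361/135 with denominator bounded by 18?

Expand x = 361/135 as a continued fraction with the Euclidean algorithm:
  361 = 2*135 + 91, so a_0 = 2.
  135 = 1*91 + 44, so a_1 = 1.
  91 = 2*44 + 3, so a_2 = 2.
  44 = 14*3 + 2, so a_3 = 14.
  3 = 1*2 + 1, so a_4 = 1.
  2 = 2*1 + 0, so a_5 = 2.
so x = [2; 1, 2, 14, 1, 2].
Convergents (p_i = a_i*p_{i-1} + p_{i-2}, q_i = a_i*q_{i-1} + q_{i-2} with p_{-2}=0, p_{-1}=1, q_{-2}=1, q_{-1}=0), until the denominator exceeds 18:
  i=0: a_0=2, p_0 = 2*1 + 0 = 2, q_0 = 2*0 + 1 = 1.
  i=1: a_1=1, p_1 = 1*2 + 1 = 3, q_1 = 1*1 + 0 = 1.
  i=2: a_2=2, p_2 = 2*3 + 2 = 8, q_2 = 2*1 + 1 = 3.
  i=3: a_3=14, p_3 = 14*8 + 3 = 115, q_3 = 14*3 + 1 = 43.
q_3 = 43 > 18, so the last convergent with denominator <= 18 is p_2/q_2 = 8/3.
The closest fraction with denominator <= 18 is either p_2/q_2 or the intermediate fraction (k*p_2 + p_1)/(k*q_2 + q_1) with the largest k >= 1 whose denominator stays <= 18; these approach x as k grows, and every other convergent or intermediate fraction in range is farther away.
Largest k: floor((18 - q_1)/q_2) = floor((18 - 1)/3) = 5.
That gives (5*8 + 3)/(5*3 + 1) = 43/16.
Compare the errors: |x - 8/3| = |361*3 - 8*135|/(135*3) = 3/405, and |x - 43/16| = |361*16 - 43*135|/(135*16) = 29/2160.
Cross-multiplying, 3*2160 = 6480 < 11745 = 29*405, so 3/405 is smaller: the convergent 8/3 is closer to x than 43/16.

8/3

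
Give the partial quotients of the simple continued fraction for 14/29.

[0; 2, 14]

Run the Euclidean algorithm on 14 and 29; the successive quotients are the partial quotients a_0, a_1, ... (each step inverts the fractional part left over by the previous one):
  14 = 0*29 + 14, so a_0 = 0.
  29 = 2*14 + 1, so a_1 = 2.
  14 = 14*1 + 0, so a_2 = 14.
The remainder reaches 0 after 3 divisions, so the expansion has 3 partial quotients, read off in order.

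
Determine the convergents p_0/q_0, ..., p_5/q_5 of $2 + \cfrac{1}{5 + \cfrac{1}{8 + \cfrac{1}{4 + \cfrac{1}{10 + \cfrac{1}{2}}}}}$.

Using the convergent recurrence p_i = a_i*p_{i-1} + p_{i-2}, q_i = a_i*q_{i-1} + q_{i-2} with p_{-2}=0, p_{-1}=1, q_{-2}=1, q_{-1}=0:
  i=0: a_0=2, p_0 = 2*1 + 0 = 2, q_0 = 2*0 + 1 = 1.
  i=1: a_1=5, p_1 = 5*2 + 1 = 11, q_1 = 5*1 + 0 = 5.
  i=2: a_2=8, p_2 = 8*11 + 2 = 90, q_2 = 8*5 + 1 = 41.
  i=3: a_3=4, p_3 = 4*90 + 11 = 371, q_3 = 4*41 + 5 = 169.
  i=4: a_4=10, p_4 = 10*371 + 90 = 3800, q_4 = 10*169 + 41 = 1731.
  i=5: a_5=2, p_5 = 2*3800 + 371 = 7971, q_5 = 2*1731 + 169 = 3631.

2/1, 11/5, 90/41, 371/169, 3800/1731, 7971/3631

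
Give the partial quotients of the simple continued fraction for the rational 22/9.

Run the Euclidean algorithm on 22 and 9; the successive quotients are the partial quotients a_0, a_1, ... (each step inverts the fractional part left over by the previous one):
  22 = 2*9 + 4, so a_0 = 2.
  9 = 2*4 + 1, so a_1 = 2.
  4 = 4*1 + 0, so a_2 = 4.
The remainder reaches 0 after 3 divisions, so the expansion has 3 partial quotients, read off in order.

[2; 2, 4]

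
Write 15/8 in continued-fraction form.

Run the Euclidean algorithm on 15 and 8; the successive quotients are the partial quotients a_0, a_1, ... (each step inverts the fractional part left over by the previous one):
  15 = 1*8 + 7, so a_0 = 1.
  8 = 1*7 + 1, so a_1 = 1.
  7 = 7*1 + 0, so a_2 = 7.
The remainder reaches 0 after 3 divisions, so the expansion has 3 partial quotients, read off in order.

[1; 1, 7]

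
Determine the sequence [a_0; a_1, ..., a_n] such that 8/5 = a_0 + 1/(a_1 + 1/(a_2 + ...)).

[1; 1, 1, 2]

Run the Euclidean algorithm on 8 and 5; the successive quotients are the partial quotients a_0, a_1, ... (each step inverts the fractional part left over by the previous one):
  8 = 1*5 + 3, so a_0 = 1.
  5 = 1*3 + 2, so a_1 = 1.
  3 = 1*2 + 1, so a_2 = 1.
  2 = 2*1 + 0, so a_3 = 2.
The remainder reaches 0 after 4 divisions, so the expansion has 4 partial quotients, read off in order.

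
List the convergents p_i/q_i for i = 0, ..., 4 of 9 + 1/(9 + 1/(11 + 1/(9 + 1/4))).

9/1, 82/9, 911/100, 8281/909, 34035/3736

Using the convergent recurrence p_i = a_i*p_{i-1} + p_{i-2}, q_i = a_i*q_{i-1} + q_{i-2} with p_{-2}=0, p_{-1}=1, q_{-2}=1, q_{-1}=0:
  i=0: a_0=9, p_0 = 9*1 + 0 = 9, q_0 = 9*0 + 1 = 1.
  i=1: a_1=9, p_1 = 9*9 + 1 = 82, q_1 = 9*1 + 0 = 9.
  i=2: a_2=11, p_2 = 11*82 + 9 = 911, q_2 = 11*9 + 1 = 100.
  i=3: a_3=9, p_3 = 9*911 + 82 = 8281, q_3 = 9*100 + 9 = 909.
  i=4: a_4=4, p_4 = 4*8281 + 911 = 34035, q_4 = 4*909 + 100 = 3736.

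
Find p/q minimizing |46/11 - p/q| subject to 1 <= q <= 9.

Expand x = 46/11 as a continued fraction with the Euclidean algorithm:
  46 = 4*11 + 2, so a_0 = 4.
  11 = 5*2 + 1, so a_1 = 5.
  2 = 2*1 + 0, so a_2 = 2.
so x = [4; 5, 2].
Convergents (p_i = a_i*p_{i-1} + p_{i-2}, q_i = a_i*q_{i-1} + q_{i-2} with p_{-2}=0, p_{-1}=1, q_{-2}=1, q_{-1}=0), until the denominator exceeds 9:
  i=0: a_0=4, p_0 = 4*1 + 0 = 4, q_0 = 4*0 + 1 = 1.
  i=1: a_1=5, p_1 = 5*4 + 1 = 21, q_1 = 5*1 + 0 = 5.
  i=2: a_2=2, p_2 = 2*21 + 4 = 46, q_2 = 2*5 + 1 = 11.
q_2 = 11 > 9, so the last convergent with denominator <= 9 is p_1/q_1 = 21/5.
The closest fraction with denominator <= 9 is either p_1/q_1 or the intermediate fraction (k*p_1 + p_0)/(k*q_1 + q_0) with the largest k >= 1 whose denominator stays <= 9; these approach x as k grows, and every other convergent or intermediate fraction in range is farther away.
Largest k: floor((9 - q_0)/q_1) = floor((9 - 1)/5) = 1.
That gives (1*21 + 4)/(1*5 + 1) = 25/6.
Compare the errors: |x - 21/5| = |46*5 - 21*11|/(11*5) = 1/55, and |x - 25/6| = |46*6 - 25*11|/(11*6) = 1/66.
Cross-multiplying, 1*55 = 55 < 66 = 1*66, so 1/66 is smaller: the intermediate fraction 25/6 is closer to x than 21/5.

25/6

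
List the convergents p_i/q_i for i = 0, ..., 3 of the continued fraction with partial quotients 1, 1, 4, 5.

Using the convergent recurrence p_i = a_i*p_{i-1} + p_{i-2}, q_i = a_i*q_{i-1} + q_{i-2} with p_{-2}=0, p_{-1}=1, q_{-2}=1, q_{-1}=0:
  i=0: a_0=1, p_0 = 1*1 + 0 = 1, q_0 = 1*0 + 1 = 1.
  i=1: a_1=1, p_1 = 1*1 + 1 = 2, q_1 = 1*1 + 0 = 1.
  i=2: a_2=4, p_2 = 4*2 + 1 = 9, q_2 = 4*1 + 1 = 5.
  i=3: a_3=5, p_3 = 5*9 + 2 = 47, q_3 = 5*5 + 1 = 26.

1/1, 2/1, 9/5, 47/26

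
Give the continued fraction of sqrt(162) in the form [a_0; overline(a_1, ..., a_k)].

[12; overline(1, 2, 1, 2, 12, 2, 1, 2, 1, 24)]

Write x_i = (sqrt(162) + m_i)/d_i with (m_0, d_0) = (0, 1). a_0 = floor(sqrt(162)) = 12, since 12^2 = 144 <= 162 < 169 = 13^2.
Iterate m_{i+1} = d_i*a_i - m_i, d_{i+1} = (162 - m_{i+1}^2)/d_i, a_{i+1} = floor((a_0 + m_{i+1})/d_{i+1}):
  m_1 = 1*12 - 0 = 12, d_1 = (162 - 12^2)/1 = 18/1 = 18, a_1 = floor((12 + 12)/18) = 1.
  m_2 = 18*1 - 12 = 6, d_2 = (162 - 6^2)/18 = 126/18 = 7, a_2 = floor((12 + 6)/7) = 2.
  m_3 = 7*2 - 6 = 8, d_3 = (162 - 8^2)/7 = 98/7 = 14, a_3 = floor((12 + 8)/14) = 1.
  m_4 = 14*1 - 8 = 6, d_4 = (162 - 6^2)/14 = 126/14 = 9, a_4 = floor((12 + 6)/9) = 2.
  m_5 = 9*2 - 6 = 12, d_5 = (162 - 12^2)/9 = 18/9 = 2, a_5 = floor((12 + 12)/2) = 12.
  m_6 = 2*12 - 12 = 12, d_6 = (162 - 12^2)/2 = 18/2 = 9, a_6 = floor((12 + 12)/9) = 2.
  m_7 = 9*2 - 12 = 6, d_7 = (162 - 6^2)/9 = 126/9 = 14, a_7 = floor((12 + 6)/14) = 1.
  m_8 = 14*1 - 6 = 8, d_8 = (162 - 8^2)/14 = 98/14 = 7, a_8 = floor((12 + 8)/7) = 2.
  m_9 = 7*2 - 8 = 6, d_9 = (162 - 6^2)/7 = 126/7 = 18, a_9 = floor((12 + 6)/18) = 1.
  m_10 = 18*1 - 6 = 12, d_10 = (162 - 12^2)/18 = 18/18 = 1, a_10 = floor((12 + 12)/1) = 24.
  m_11 = 1*24 - 12 = 12, d_11 = (162 - 12^2)/1 = 18/1 = 18: (m_11, d_11) = (m_1, d_1) = (12, 18), so from here the quotients repeat a_1, ..., a_10; the period length is 10.
Hence the expansion of sqrt(162) is a_0 = 12 followed by the repeating block 1, 2, 1, 2, 12, 2, 1, 2, 1, 24 (period 10).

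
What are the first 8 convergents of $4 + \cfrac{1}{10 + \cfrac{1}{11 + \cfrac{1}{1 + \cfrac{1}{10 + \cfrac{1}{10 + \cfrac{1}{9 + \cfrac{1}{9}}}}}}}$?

Using the convergent recurrence p_i = a_i*p_{i-1} + p_{i-2}, q_i = a_i*q_{i-1} + q_{i-2} with p_{-2}=0, p_{-1}=1, q_{-2}=1, q_{-1}=0:
  i=0: a_0=4, p_0 = 4*1 + 0 = 4, q_0 = 4*0 + 1 = 1.
  i=1: a_1=10, p_1 = 10*4 + 1 = 41, q_1 = 10*1 + 0 = 10.
  i=2: a_2=11, p_2 = 11*41 + 4 = 455, q_2 = 11*10 + 1 = 111.
  i=3: a_3=1, p_3 = 1*455 + 41 = 496, q_3 = 1*111 + 10 = 121.
  i=4: a_4=10, p_4 = 10*496 + 455 = 5415, q_4 = 10*121 + 111 = 1321.
  i=5: a_5=10, p_5 = 10*5415 + 496 = 54646, q_5 = 10*1321 + 121 = 13331.
  i=6: a_6=9, p_6 = 9*54646 + 5415 = 497229, q_6 = 9*13331 + 1321 = 121300.
  i=7: a_7=9, p_7 = 9*497229 + 54646 = 4529707, q_7 = 9*121300 + 13331 = 1105031.

4/1, 41/10, 455/111, 496/121, 5415/1321, 54646/13331, 497229/121300, 4529707/1105031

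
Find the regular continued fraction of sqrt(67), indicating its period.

Write x_i = (sqrt(67) + m_i)/d_i with (m_0, d_0) = (0, 1). a_0 = floor(sqrt(67)) = 8, since 8^2 = 64 <= 67 < 81 = 9^2.
Iterate m_{i+1} = d_i*a_i - m_i, d_{i+1} = (67 - m_{i+1}^2)/d_i, a_{i+1} = floor((a_0 + m_{i+1})/d_{i+1}):
  m_1 = 1*8 - 0 = 8, d_1 = (67 - 8^2)/1 = 3/1 = 3, a_1 = floor((8 + 8)/3) = 5.
  m_2 = 3*5 - 8 = 7, d_2 = (67 - 7^2)/3 = 18/3 = 6, a_2 = floor((8 + 7)/6) = 2.
  m_3 = 6*2 - 7 = 5, d_3 = (67 - 5^2)/6 = 42/6 = 7, a_3 = floor((8 + 5)/7) = 1.
  m_4 = 7*1 - 5 = 2, d_4 = (67 - 2^2)/7 = 63/7 = 9, a_4 = floor((8 + 2)/9) = 1.
  m_5 = 9*1 - 2 = 7, d_5 = (67 - 7^2)/9 = 18/9 = 2, a_5 = floor((8 + 7)/2) = 7.
  m_6 = 2*7 - 7 = 7, d_6 = (67 - 7^2)/2 = 18/2 = 9, a_6 = floor((8 + 7)/9) = 1.
  m_7 = 9*1 - 7 = 2, d_7 = (67 - 2^2)/9 = 63/9 = 7, a_7 = floor((8 + 2)/7) = 1.
  m_8 = 7*1 - 2 = 5, d_8 = (67 - 5^2)/7 = 42/7 = 6, a_8 = floor((8 + 5)/6) = 2.
  m_9 = 6*2 - 5 = 7, d_9 = (67 - 7^2)/6 = 18/6 = 3, a_9 = floor((8 + 7)/3) = 5.
  m_10 = 3*5 - 7 = 8, d_10 = (67 - 8^2)/3 = 3/3 = 1, a_10 = floor((8 + 8)/1) = 16.
  m_11 = 1*16 - 8 = 8, d_11 = (67 - 8^2)/1 = 3/1 = 3: (m_11, d_11) = (m_1, d_1) = (8, 3), so from here the quotients repeat a_1, ..., a_10; the period length is 10.
Hence the expansion of sqrt(67) is a_0 = 8 followed by the repeating block 5, 2, 1, 1, 7, 1, 1, 2, 5, 16 (period 10).

[8; (5, 2, 1, 1, 7, 1, 1, 2, 5, 16)]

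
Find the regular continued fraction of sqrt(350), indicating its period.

Write x_i = (sqrt(350) + m_i)/d_i with (m_0, d_0) = (0, 1). a_0 = floor(sqrt(350)) = 18, since 18^2 = 324 <= 350 < 361 = 19^2.
Iterate m_{i+1} = d_i*a_i - m_i, d_{i+1} = (350 - m_{i+1}^2)/d_i, a_{i+1} = floor((a_0 + m_{i+1})/d_{i+1}):
  m_1 = 1*18 - 0 = 18, d_1 = (350 - 18^2)/1 = 26/1 = 26, a_1 = floor((18 + 18)/26) = 1.
  m_2 = 26*1 - 18 = 8, d_2 = (350 - 8^2)/26 = 286/26 = 11, a_2 = floor((18 + 8)/11) = 2.
  m_3 = 11*2 - 8 = 14, d_3 = (350 - 14^2)/11 = 154/11 = 14, a_3 = floor((18 + 14)/14) = 2.
  m_4 = 14*2 - 14 = 14, d_4 = (350 - 14^2)/14 = 154/14 = 11, a_4 = floor((18 + 14)/11) = 2.
  m_5 = 11*2 - 14 = 8, d_5 = (350 - 8^2)/11 = 286/11 = 26, a_5 = floor((18 + 8)/26) = 1.
  m_6 = 26*1 - 8 = 18, d_6 = (350 - 18^2)/26 = 26/26 = 1, a_6 = floor((18 + 18)/1) = 36.
  m_7 = 1*36 - 18 = 18, d_7 = (350 - 18^2)/1 = 26/1 = 26: (m_7, d_7) = (m_1, d_1) = (18, 26), so from here the quotients repeat a_1, ..., a_6; the period length is 6.
Hence the expansion of sqrt(350) is a_0 = 18 followed by the repeating block 1, 2, 2, 2, 1, 36 (period 6).

[18; (1, 2, 2, 2, 1, 36)]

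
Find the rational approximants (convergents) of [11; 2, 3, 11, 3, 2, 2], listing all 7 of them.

11/1, 23/2, 80/7, 903/79, 2789/244, 6481/567, 15751/1378

Using the convergent recurrence p_i = a_i*p_{i-1} + p_{i-2}, q_i = a_i*q_{i-1} + q_{i-2} with p_{-2}=0, p_{-1}=1, q_{-2}=1, q_{-1}=0:
  i=0: a_0=11, p_0 = 11*1 + 0 = 11, q_0 = 11*0 + 1 = 1.
  i=1: a_1=2, p_1 = 2*11 + 1 = 23, q_1 = 2*1 + 0 = 2.
  i=2: a_2=3, p_2 = 3*23 + 11 = 80, q_2 = 3*2 + 1 = 7.
  i=3: a_3=11, p_3 = 11*80 + 23 = 903, q_3 = 11*7 + 2 = 79.
  i=4: a_4=3, p_4 = 3*903 + 80 = 2789, q_4 = 3*79 + 7 = 244.
  i=5: a_5=2, p_5 = 2*2789 + 903 = 6481, q_5 = 2*244 + 79 = 567.
  i=6: a_6=2, p_6 = 2*6481 + 2789 = 15751, q_6 = 2*567 + 244 = 1378.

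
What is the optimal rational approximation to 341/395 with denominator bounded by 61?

19/22

Expand x = 341/395 as a continued fraction with the Euclidean algorithm:
  341 = 0*395 + 341, so a_0 = 0.
  395 = 1*341 + 54, so a_1 = 1.
  341 = 6*54 + 17, so a_2 = 6.
  54 = 3*17 + 3, so a_3 = 3.
  17 = 5*3 + 2, so a_4 = 5.
  3 = 1*2 + 1, so a_5 = 1.
  2 = 2*1 + 0, so a_6 = 2.
so x = [0; 1, 6, 3, 5, 1, 2].
Convergents (p_i = a_i*p_{i-1} + p_{i-2}, q_i = a_i*q_{i-1} + q_{i-2} with p_{-2}=0, p_{-1}=1, q_{-2}=1, q_{-1}=0), until the denominator exceeds 61:
  i=0: a_0=0, p_0 = 0*1 + 0 = 0, q_0 = 0*0 + 1 = 1.
  i=1: a_1=1, p_1 = 1*0 + 1 = 1, q_1 = 1*1 + 0 = 1.
  i=2: a_2=6, p_2 = 6*1 + 0 = 6, q_2 = 6*1 + 1 = 7.
  i=3: a_3=3, p_3 = 3*6 + 1 = 19, q_3 = 3*7 + 1 = 22.
  i=4: a_4=5, p_4 = 5*19 + 6 = 101, q_4 = 5*22 + 7 = 117.
q_4 = 117 > 61, so the last convergent with denominator <= 61 is p_3/q_3 = 19/22.
The closest fraction with denominator <= 61 is either p_3/q_3 or the intermediate fraction (k*p_3 + p_2)/(k*q_3 + q_2) with the largest k >= 1 whose denominator stays <= 61; these approach x as k grows, and every other convergent or intermediate fraction in range is farther away.
Largest k: floor((61 - q_2)/q_3) = floor((61 - 7)/22) = 2.
That gives (2*19 + 6)/(2*22 + 7) = 44/51.
Compare the errors: |x - 19/22| = |341*22 - 19*395|/(395*22) = 3/8690, and |x - 44/51| = |341*51 - 44*395|/(395*51) = 11/20145.
Cross-multiplying, 3*20145 = 60435 < 95590 = 11*8690, so 3/8690 is smaller: the convergent 19/22 is closer to x than 44/51.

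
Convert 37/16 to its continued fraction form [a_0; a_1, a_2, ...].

[2; 3, 5]

Run the Euclidean algorithm on 37 and 16; the successive quotients are the partial quotients a_0, a_1, ... (each step inverts the fractional part left over by the previous one):
  37 = 2*16 + 5, so a_0 = 2.
  16 = 3*5 + 1, so a_1 = 3.
  5 = 5*1 + 0, so a_2 = 5.
The remainder reaches 0 after 3 divisions, so the expansion has 3 partial quotients, read off in order.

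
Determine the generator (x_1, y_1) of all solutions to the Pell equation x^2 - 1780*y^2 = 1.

(x, y) = (43468489, 1030302)

First expand sqrt(1780) as a continued fraction. With x_i = (sqrt(1780) + m_i)/d_i and (m_0, d_0) = (0, 1): a_0 = floor(sqrt(1780)) = 42, since 42^2 = 1764 <= 1780 < 1849 = 43^2.
Iterate m_{i+1} = d_i*a_i - m_i, d_{i+1} = (1780 - m_{i+1}^2)/d_i, a_{i+1} = floor((a_0 + m_{i+1})/d_{i+1}):
  m_1 = 1*42 - 0 = 42, d_1 = (1780 - 42^2)/1 = 16/1 = 16, a_1 = floor((42 + 42)/16) = 5.
  m_2 = 16*5 - 42 = 38, d_2 = (1780 - 38^2)/16 = 336/16 = 21, a_2 = floor((42 + 38)/21) = 3.
  m_3 = 21*3 - 38 = 25, d_3 = (1780 - 25^2)/21 = 1155/21 = 55, a_3 = floor((42 + 25)/55) = 1.
  m_4 = 55*1 - 25 = 30, d_4 = (1780 - 30^2)/55 = 880/55 = 16, a_4 = floor((42 + 30)/16) = 4.
  m_5 = 16*4 - 30 = 34, d_5 = (1780 - 34^2)/16 = 624/16 = 39, a_5 = floor((42 + 34)/39) = 1.
  m_6 = 39*1 - 34 = 5, d_6 = (1780 - 5^2)/39 = 1755/39 = 45, a_6 = floor((42 + 5)/45) = 1.
  m_7 = 45*1 - 5 = 40, d_7 = (1780 - 40^2)/45 = 180/45 = 4, a_7 = floor((42 + 40)/4) = 20.
  m_8 = 4*20 - 40 = 40, d_8 = (1780 - 40^2)/4 = 180/4 = 45, a_8 = floor((42 + 40)/45) = 1.
  m_9 = 45*1 - 40 = 5, d_9 = (1780 - 5^2)/45 = 1755/45 = 39, a_9 = floor((42 + 5)/39) = 1.
  m_10 = 39*1 - 5 = 34, d_10 = (1780 - 34^2)/39 = 624/39 = 16, a_10 = floor((42 + 34)/16) = 4.
  m_11 = 16*4 - 34 = 30, d_11 = (1780 - 30^2)/16 = 880/16 = 55, a_11 = floor((42 + 30)/55) = 1.
  m_12 = 55*1 - 30 = 25, d_12 = (1780 - 25^2)/55 = 1155/55 = 21, a_12 = floor((42 + 25)/21) = 3.
  m_13 = 21*3 - 25 = 38, d_13 = (1780 - 38^2)/21 = 336/21 = 16, a_13 = floor((42 + 38)/16) = 5.
  m_14 = 16*5 - 38 = 42, d_14 = (1780 - 42^2)/16 = 16/16 = 1, a_14 = floor((42 + 42)/1) = 84.
  m_15 = 1*84 - 42 = 42, d_15 = (1780 - 42^2)/1 = 16/1 = 16: (m_15, d_15) = (m_1, d_1) = (42, 16), so from here the quotients repeat a_1, ..., a_14; the period length is 14.
So sqrt(1780) = [42; (5, 3, 1, 4, 1, 1, 20, 1, 1, 4, 1, 3, 5, 84)] with period length k = 14.
k is even, so the fundamental solution of x^2 - 1780y^2 = 1 is (p_{k-1}, q_{k-1}) = (p_13, q_13); compute convergents through index 13.
Convergents (p_i = a_i*p_{i-1} + p_{i-2}, q_i = a_i*q_{i-1} + q_{i-2} with p_{-2}=0, p_{-1}=1, q_{-2}=1, q_{-1}=0):
  i=0: a_0=42, p_0 = 42*1 + 0 = 42, q_0 = 42*0 + 1 = 1.
  i=1: a_1=5, p_1 = 5*42 + 1 = 211, q_1 = 5*1 + 0 = 5.
  i=2: a_2=3, p_2 = 3*211 + 42 = 675, q_2 = 3*5 + 1 = 16.
  i=3: a_3=1, p_3 = 1*675 + 211 = 886, q_3 = 1*16 + 5 = 21.
  i=4: a_4=4, p_4 = 4*886 + 675 = 4219, q_4 = 4*21 + 16 = 100.
  i=5: a_5=1, p_5 = 1*4219 + 886 = 5105, q_5 = 1*100 + 21 = 121.
  i=6: a_6=1, p_6 = 1*5105 + 4219 = 9324, q_6 = 1*121 + 100 = 221.
  i=7: a_7=20, p_7 = 20*9324 + 5105 = 191585, q_7 = 20*221 + 121 = 4541.
  i=8: a_8=1, p_8 = 1*191585 + 9324 = 200909, q_8 = 1*4541 + 221 = 4762.
  i=9: a_9=1, p_9 = 1*200909 + 191585 = 392494, q_9 = 1*4762 + 4541 = 9303.
  i=10: a_10=4, p_10 = 4*392494 + 200909 = 1770885, q_10 = 4*9303 + 4762 = 41974.
  i=11: a_11=1, p_11 = 1*1770885 + 392494 = 2163379, q_11 = 1*41974 + 9303 = 51277.
  i=12: a_12=3, p_12 = 3*2163379 + 1770885 = 8261022, q_12 = 3*51277 + 41974 = 195805.
  i=13: a_13=5, p_13 = 5*8261022 + 2163379 = 43468489, q_13 = 5*195805 + 51277 = 1030302.
Check: 43468489^2 - 1780*1030302^2 = 1889509535943121 - 1889509535943120 = 1, so (x, y) = (43468489, 1030302) solves the equation, and by the theorem it is the least positive solution.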